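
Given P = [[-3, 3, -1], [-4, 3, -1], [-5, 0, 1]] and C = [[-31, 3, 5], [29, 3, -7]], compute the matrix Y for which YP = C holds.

Y = [[3, -2, 6], [3, -2, -6]]

Since P sits to the right of Y, Y = CP⁻¹.
P has determinant 3; P⁻¹ = [[1, -1, 0], [3, -8/3, 1/3], [5, -5, 1]].
Y = CP⁻¹ = [[-31, 3, 5], [29, 3, -7]] · [[1, -1, 0], [3, -8/3, 1/3], [5, -5, 1]] = [[3, -2, 6], [3, -2, -6]].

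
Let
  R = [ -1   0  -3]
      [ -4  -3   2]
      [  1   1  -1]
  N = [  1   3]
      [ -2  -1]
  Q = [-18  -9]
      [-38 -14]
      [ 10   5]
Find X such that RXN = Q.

X = [[-3, -3], [4, -4], [1, -2]]

Left-multiply by R⁻¹ and right-multiply by N⁻¹: X = R⁻¹QN⁻¹.
det R = 2; the adjugate gives R⁻¹ = [[1/2, -3/2, -9/2], [-1, 2, 7], [-1/2, 1/2, 3/2]].
N has determinant 5; N⁻¹ = [[-1/5, -3/5], [2/5, 1/5]].
R⁻¹Q = [[3, -6], [12, 16], [5, 5]].
X = (R⁻¹Q)N⁻¹ = [[-3, -3], [4, -4], [1, -2]].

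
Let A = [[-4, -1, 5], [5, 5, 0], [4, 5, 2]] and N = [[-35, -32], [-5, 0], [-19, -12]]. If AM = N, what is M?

Left-multiplying both sides by A⁻¹ gives M = A⁻¹N.
det A = -5; the adjugate gives A⁻¹ = [[-2, -27/5, 5], [2, 28/5, -5], [-1, -16/5, 3]].
M = A⁻¹N = [[-2, -27/5, 5], [2, 28/5, -5], [-1, -16/5, 3]] · [[-35, -32], [-5, 0], [-19, -12]] = [[2, 4], [-3, -4], [-6, -4]].

M = [[2, 4], [-3, -4], [-6, -4]]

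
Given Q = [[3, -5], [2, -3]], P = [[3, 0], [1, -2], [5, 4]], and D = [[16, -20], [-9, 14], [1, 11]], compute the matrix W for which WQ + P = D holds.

WQ = D − P = [[13, -20], [-10, 16], [-4, 7]].
Since Q sits to the right of W, W = (D − P)Q⁻¹.
det Q = 1; the adjugate gives Q⁻¹ = [[-3, 5], [-2, 3]].
W = (D − P)Q⁻¹ = [[1, 5], [-2, -2], [-2, 1]].

W = [[1, 5], [-2, -2], [-2, 1]]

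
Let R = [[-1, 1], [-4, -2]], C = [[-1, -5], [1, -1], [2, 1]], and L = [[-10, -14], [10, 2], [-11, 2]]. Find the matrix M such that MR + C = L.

M = [[-3, 3], [-1, -2], [5, 2]]

MR = L − C = [[-9, -9], [9, 3], [-13, 1]].
Since R sits to the right of M, M = (L − C)R⁻¹.
det R = 6; the adjugate gives R⁻¹ = [[-1/3, -1/6], [2/3, -1/6]].
M = (L − C)R⁻¹ = [[-3, 3], [-1, -2], [5, 2]].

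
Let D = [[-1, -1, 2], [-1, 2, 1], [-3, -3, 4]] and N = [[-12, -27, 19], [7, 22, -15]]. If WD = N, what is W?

W = [[2, -5, 5], [-6, 5, -2]]

D is on the right of W, so right-multiply by D⁻¹: W = ND⁻¹.
D has determinant 6; D⁻¹ = [[11/6, -1/3, -5/6], [1/6, 1/3, -1/6], [3/2, 0, -1/2]].
W = ND⁻¹ = [[-12, -27, 19], [7, 22, -15]] · [[11/6, -1/3, -5/6], [1/6, 1/3, -1/6], [3/2, 0, -1/2]] = [[2, -5, 5], [-6, 5, -2]].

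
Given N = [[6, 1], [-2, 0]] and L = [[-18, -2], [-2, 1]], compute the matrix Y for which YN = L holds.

Y = [[-2, 3], [1, 4]]

N is on the right of Y, so right-multiply by N⁻¹: Y = LN⁻¹.
det N = 2; the adjugate gives N⁻¹ = [[0, -1/2], [1, 3]].
Y = LN⁻¹ = [[-18, -2], [-2, 1]] · [[0, -1/2], [1, 3]] = [[-2, 3], [1, 4]].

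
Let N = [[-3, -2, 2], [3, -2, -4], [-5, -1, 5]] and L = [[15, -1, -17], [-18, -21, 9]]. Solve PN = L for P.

N is on the right of P, so right-multiply by N⁻¹: P = LN⁻¹.
det N = 6; the adjugate gives N⁻¹ = [[-7/3, 4/3, 2], [5/6, -5/6, -1], [-13/6, 7/6, 2]].
P = LN⁻¹ = [[15, -1, -17], [-18, -21, 9]] · [[-7/3, 4/3, 2], [5/6, -5/6, -1], [-13/6, 7/6, 2]] = [[1, 1, -3], [5, 4, 3]].

P = [[1, 1, -3], [5, 4, 3]]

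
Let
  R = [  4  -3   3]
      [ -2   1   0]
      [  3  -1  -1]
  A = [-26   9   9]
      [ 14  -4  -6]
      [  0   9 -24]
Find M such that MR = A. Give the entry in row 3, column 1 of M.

-6

Since R sits to the right of M, M = AR⁻¹.
det R = -1; the adjugate gives R⁻¹ = [[1, 6, 3], [2, 13, 6], [1, 5, 2]].
M = AR⁻¹ = [[-26, 9, 9], [14, -4, -6], [0, 9, -24]] · [[1, 6, 3], [2, 13, 6], [1, 5, 2]] = [[1, 6, -6], [0, 2, 6], [-6, -3, 6]].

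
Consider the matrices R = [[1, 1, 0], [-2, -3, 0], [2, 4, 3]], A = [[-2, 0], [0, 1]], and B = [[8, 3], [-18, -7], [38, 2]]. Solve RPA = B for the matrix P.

P = [[-3, 2], [-1, 1], [-3, -2]]

Isolating P: multiply by R⁻¹ from the left and A⁻¹ from the right, so P = R⁻¹BA⁻¹.
R has determinant -3; R⁻¹ = [[3, 1, 0], [-2, -1, 0], [2/3, 2/3, 1/3]].
det A = -2, so A⁻¹ = [[-1/2, 0], [0, 1]].
R⁻¹B = [[6, 2], [2, 1], [6, -2]].
P = (R⁻¹B)A⁻¹ = [[-3, 2], [-1, 1], [-3, -2]].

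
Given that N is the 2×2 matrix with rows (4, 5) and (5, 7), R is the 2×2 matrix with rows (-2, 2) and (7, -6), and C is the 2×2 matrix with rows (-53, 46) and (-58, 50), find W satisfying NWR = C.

Isolating W: multiply by N⁻¹ from the left and R⁻¹ from the right, so W = N⁻¹CR⁻¹.
det N = 3; the adjugate gives N⁻¹ = [[7/3, -5/3], [-5/3, 4/3]].
det R = -2; the adjugate gives R⁻¹ = [[3, 1], [7/2, 1]].
N⁻¹C = [[-27, 24], [11, -10]].
W = (N⁻¹C)R⁻¹ = [[3, -3], [-2, 1]].

W = [[3, -3], [-2, 1]]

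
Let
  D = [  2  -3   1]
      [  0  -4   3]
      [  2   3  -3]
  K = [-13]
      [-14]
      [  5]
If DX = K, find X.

X = [[-5], [-1], [-6]]

D is on the left of X, so left-multiply by D⁻¹: X = D⁻¹K.
det D = -4, so D⁻¹ = [[-3/4, 3/2, 5/4], [-3/2, 2, 3/2], [-2, 3, 2]].
X = D⁻¹K = [[-3/4, 3/2, 5/4], [-3/2, 2, 3/2], [-2, 3, 2]] · [[-13], [-14], [5]] = [[-5], [-1], [-6]].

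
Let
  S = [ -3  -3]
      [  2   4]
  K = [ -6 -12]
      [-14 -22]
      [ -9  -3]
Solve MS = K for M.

Since S sits to the right of M, M = KS⁻¹.
det S = -6, so S⁻¹ = [[-2/3, -1/2], [1/3, 1/2]].
M = KS⁻¹ = [[-6, -12], [-14, -22], [-9, -3]] · [[-2/3, -1/2], [1/3, 1/2]] = [[0, -3], [2, -4], [5, 3]].

M = [[0, -3], [2, -4], [5, 3]]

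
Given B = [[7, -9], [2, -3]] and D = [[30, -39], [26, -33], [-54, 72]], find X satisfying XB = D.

Right-multiplying both sides by B⁻¹ gives X = DB⁻¹.
det B = -3, so B⁻¹ = [[1, -3], [2/3, -7/3]].
X = DB⁻¹ = [[30, -39], [26, -33], [-54, 72]] · [[1, -3], [2/3, -7/3]] = [[4, 1], [4, -1], [-6, -6]].

X = [[4, 1], [4, -1], [-6, -6]]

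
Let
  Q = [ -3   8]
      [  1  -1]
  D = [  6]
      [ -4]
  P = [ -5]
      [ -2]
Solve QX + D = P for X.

X = [[1], [-1]]

QX = P − D = [[-11], [2]].
Left-multiplying both sides by Q⁻¹ gives X = Q⁻¹(P − D).
det Q = -5, so Q⁻¹ = [[1/5, 8/5], [1/5, 3/5]].
X = Q⁻¹(P − D) = [[1], [-1]].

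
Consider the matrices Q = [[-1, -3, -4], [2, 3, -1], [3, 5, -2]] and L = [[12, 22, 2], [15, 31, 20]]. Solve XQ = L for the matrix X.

X = [[-2, 2, 2], [-6, 6, -1]]

Since Q sits to the right of X, X = LQ⁻¹.
det Q = -6, so Q⁻¹ = [[1/6, 13/3, -5/2], [-1/6, -7/3, 3/2], [-1/6, 2/3, -1/2]].
X = LQ⁻¹ = [[12, 22, 2], [15, 31, 20]] · [[1/6, 13/3, -5/2], [-1/6, -7/3, 3/2], [-1/6, 2/3, -1/2]] = [[-2, 2, 2], [-6, 6, -1]].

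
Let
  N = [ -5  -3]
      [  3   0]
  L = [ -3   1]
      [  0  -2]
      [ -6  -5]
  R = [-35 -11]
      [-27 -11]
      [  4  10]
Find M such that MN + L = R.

MN = R − L = [[-32, -12], [-27, -9], [10, 15]].
Since N sits to the right of M, M = (R − L)N⁻¹.
det N = 9; the adjugate gives N⁻¹ = [[0, 1/3], [-1/3, -5/9]].
M = (R − L)N⁻¹ = [[4, -4], [3, -4], [-5, -5]].

M = [[4, -4], [3, -4], [-5, -5]]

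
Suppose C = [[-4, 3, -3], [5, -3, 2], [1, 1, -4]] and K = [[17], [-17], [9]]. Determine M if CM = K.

Left-multiplying both sides by C⁻¹ gives M = C⁻¹K.
det C = 2, so C⁻¹ = [[5, 9/2, -3/2], [11, 19/2, -7/2], [4, 7/2, -3/2]].
M = C⁻¹K = [[5, 9/2, -3/2], [11, 19/2, -7/2], [4, 7/2, -3/2]] · [[17], [-17], [9]] = [[-5], [-6], [-5]].

M = [[-5], [-6], [-5]]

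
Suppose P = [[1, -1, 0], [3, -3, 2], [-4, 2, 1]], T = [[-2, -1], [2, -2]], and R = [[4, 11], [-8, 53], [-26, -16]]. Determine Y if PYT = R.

Y = [[-2, 0], [3, 3], [0, -5]]

Left-multiply by P⁻¹ and right-multiply by T⁻¹: Y = P⁻¹RT⁻¹.
det P = 4; the adjugate gives P⁻¹ = [[-7/4, 1/4, -1/2], [-11/4, 1/4, -1/2], [-3/2, 1/2, 0]].
T has determinant 6; T⁻¹ = [[-1/3, 1/6], [-1/3, -1/3]].
P⁻¹R = [[4, 2], [0, -9], [-10, 10]].
Y = (P⁻¹R)T⁻¹ = [[-2, 0], [3, 3], [0, -5]].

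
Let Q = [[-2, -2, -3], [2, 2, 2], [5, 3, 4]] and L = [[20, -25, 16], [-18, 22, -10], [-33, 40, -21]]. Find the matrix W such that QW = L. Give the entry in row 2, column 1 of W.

Left-multiplying both sides by Q⁻¹ gives W = Q⁻¹L.
det Q = 4, so Q⁻¹ = [[1/2, -1/4, 1/2], [1/2, 7/4, -1/2], [-1, -1, 0]].
W = Q⁻¹L = [[1/2, -1/4, 1/2], [1/2, 7/4, -1/2], [-1, -1, 0]] · [[20, -25, 16], [-18, 22, -10], [-33, 40, -21]] = [[-2, 2, 0], [-5, 6, 1], [-2, 3, -6]].

-5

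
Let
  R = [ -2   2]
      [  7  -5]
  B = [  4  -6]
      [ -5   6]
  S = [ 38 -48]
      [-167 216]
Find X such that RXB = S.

X = [[-4, 4], [-3, 1]]

X = R⁻¹SB⁻¹ (apply R⁻¹ on the left and B⁻¹ on the right).
det R = -4, so R⁻¹ = [[5/4, 1/2], [7/4, 1/2]].
det B = -6; the adjugate gives B⁻¹ = [[-1, -1], [-5/6, -2/3]].
R⁻¹S = [[-36, 48], [-17, 24]].
X = (R⁻¹S)B⁻¹ = [[-4, 4], [-3, 1]].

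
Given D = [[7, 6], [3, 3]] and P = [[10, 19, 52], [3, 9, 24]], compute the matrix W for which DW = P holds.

D is on the left of W, so left-multiply by D⁻¹: W = D⁻¹P.
det D = 3; the adjugate gives D⁻¹ = [[1, -2], [-1, 7/3]].
W = D⁻¹P = [[1, -2], [-1, 7/3]] · [[10, 19, 52], [3, 9, 24]] = [[4, 1, 4], [-3, 2, 4]].

W = [[4, 1, 4], [-3, 2, 4]]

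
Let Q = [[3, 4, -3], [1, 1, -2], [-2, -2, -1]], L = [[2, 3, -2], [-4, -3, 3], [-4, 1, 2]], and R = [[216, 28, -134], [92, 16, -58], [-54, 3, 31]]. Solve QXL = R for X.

Isolating X: multiply by Q⁻¹ from the left and L⁻¹ from the right, so X = Q⁻¹RL⁻¹.
Q has determinant 5; Q⁻¹ = [[-1, 2, -1], [1, -9/5, 3/5], [0, -2/5, -1/5]].
L has determinant 2; L⁻¹ = [[-9/2, -4, 3/2], [-2, -2, 1], [-8, -7, 3]].
Q⁻¹R = [[22, 1, -13], [18, 1, -11], [-26, -7, 17]].
X = (Q⁻¹R)L⁻¹ = [[3, 1, -5], [5, 3, -5], [-5, -1, 5]].

X = [[3, 1, -5], [5, 3, -5], [-5, -1, 5]]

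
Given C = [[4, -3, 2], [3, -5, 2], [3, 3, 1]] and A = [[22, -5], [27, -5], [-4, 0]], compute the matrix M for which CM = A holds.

M = [[3, -2], [-4, 1], [-1, 3]]

C is on the left of M, so left-multiply by C⁻¹: M = C⁻¹A.
det C = -5, so C⁻¹ = [[11/5, -9/5, -4/5], [-3/5, 2/5, 2/5], [-24/5, 21/5, 11/5]].
M = C⁻¹A = [[11/5, -9/5, -4/5], [-3/5, 2/5, 2/5], [-24/5, 21/5, 11/5]] · [[22, -5], [27, -5], [-4, 0]] = [[3, -2], [-4, 1], [-1, 3]].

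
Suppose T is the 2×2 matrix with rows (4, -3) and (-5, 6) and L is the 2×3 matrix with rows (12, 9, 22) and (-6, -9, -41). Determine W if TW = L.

W = [[6, 3, 1], [4, 1, -6]]

T is on the left of W, so left-multiply by T⁻¹: W = T⁻¹L.
det T = 9; the adjugate gives T⁻¹ = [[2/3, 1/3], [5/9, 4/9]].
W = T⁻¹L = [[2/3, 1/3], [5/9, 4/9]] · [[12, 9, 22], [-6, -9, -41]] = [[6, 3, 1], [4, 1, -6]].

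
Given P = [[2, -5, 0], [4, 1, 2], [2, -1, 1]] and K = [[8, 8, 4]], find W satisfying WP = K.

Since P sits to the right of W, W = KP⁻¹.
det P = 6, so P⁻¹ = [[1/2, 5/6, -5/3], [0, 1/3, -2/3], [-1, -4/3, 11/3]].
W = KP⁻¹ = [[8, 8, 4]] · [[1/2, 5/6, -5/3], [0, 1/3, -2/3], [-1, -4/3, 11/3]] = [[0, 4, -4]].

W = [[0, 4, -4]]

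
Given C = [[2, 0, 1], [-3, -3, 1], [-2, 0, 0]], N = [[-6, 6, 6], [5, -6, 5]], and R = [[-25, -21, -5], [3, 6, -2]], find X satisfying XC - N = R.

XC = R + N = [[-31, -15, 1], [8, 0, 3]].
Since C sits to the right of X, X = (R + N)C⁻¹.
det C = -6, so C⁻¹ = [[0, 0, -1/2], [1/3, -1/3, 5/6], [1, 0, 1]].
X = (R + N)C⁻¹ = [[-4, 5, 4], [3, 0, -1]].

X = [[-4, 5, 4], [3, 0, -1]]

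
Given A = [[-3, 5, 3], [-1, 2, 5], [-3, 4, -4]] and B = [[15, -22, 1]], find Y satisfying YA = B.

A is on the right of Y, so right-multiply by A⁻¹: Y = BA⁻¹.
det A = -5, so A⁻¹ = [[28/5, -32/5, -19/5], [19/5, -21/5, -12/5], [-2/5, 3/5, 1/5]].
Y = BA⁻¹ = [[15, -22, 1]] · [[28/5, -32/5, -19/5], [19/5, -21/5, -12/5], [-2/5, 3/5, 1/5]] = [[0, -3, -4]].

Y = [[0, -3, -4]]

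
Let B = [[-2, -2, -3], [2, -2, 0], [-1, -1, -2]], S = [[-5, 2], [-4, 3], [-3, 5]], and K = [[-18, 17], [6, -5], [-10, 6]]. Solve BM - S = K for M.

M = [[4, -3], [3, -2], [3, -3]]

BM = K + S = [[-23, 19], [2, -2], [-13, 11]].
Left-multiplying both sides by B⁻¹ gives M = B⁻¹(K + S).
det B = -4; the adjugate gives B⁻¹ = [[-1, 1/4, 3/2], [-1, -1/4, 3/2], [1, 0, -2]].
M = B⁻¹(K + S) = [[4, -3], [3, -2], [3, -3]].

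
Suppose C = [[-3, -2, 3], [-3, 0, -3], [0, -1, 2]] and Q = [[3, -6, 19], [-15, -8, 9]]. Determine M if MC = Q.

M = [[2, -3, 2], [4, 1, 0]]

Right-multiplying both sides by C⁻¹ gives M = QC⁻¹.
det C = 6, so C⁻¹ = [[-1/2, 1/6, 1], [1, -1, -3], [1/2, -1/2, -1]].
M = QC⁻¹ = [[3, -6, 19], [-15, -8, 9]] · [[-1/2, 1/6, 1], [1, -1, -3], [1/2, -1/2, -1]] = [[2, -3, 2], [4, 1, 0]].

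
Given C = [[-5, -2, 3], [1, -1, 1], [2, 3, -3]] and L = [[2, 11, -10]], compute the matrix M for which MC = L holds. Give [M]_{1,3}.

C is on the right of M, so right-multiply by C⁻¹: M = LC⁻¹.
det C = 5; the adjugate gives C⁻¹ = [[0, 3/5, 1/5], [1, 9/5, 8/5], [1, 11/5, 7/5]].
M = LC⁻¹ = [[2, 11, -10]] · [[0, 3/5, 1/5], [1, 9/5, 8/5], [1, 11/5, 7/5]] = [[1, -1, 4]].

4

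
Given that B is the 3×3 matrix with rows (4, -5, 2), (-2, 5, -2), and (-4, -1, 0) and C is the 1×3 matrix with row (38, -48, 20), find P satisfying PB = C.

P = [[5, -5, -2]]

Right-multiplying both sides by B⁻¹ gives P = CB⁻¹.
det B = -4; the adjugate gives B⁻¹ = [[1/2, 1/2, 0], [-2, -2, -1], [-11/2, -6, -5/2]].
P = CB⁻¹ = [[38, -48, 20]] · [[1/2, 1/2, 0], [-2, -2, -1], [-11/2, -6, -5/2]] = [[5, -5, -2]].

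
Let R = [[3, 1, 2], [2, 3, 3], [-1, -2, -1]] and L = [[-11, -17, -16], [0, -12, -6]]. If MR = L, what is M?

Right-multiplying both sides by R⁻¹ gives M = LR⁻¹.
det R = 6, so R⁻¹ = [[1/2, -1/2, -1/2], [-1/6, -1/6, -5/6], [-1/6, 5/6, 7/6]].
M = LR⁻¹ = [[-11, -17, -16], [0, -12, -6]] · [[1/2, -1/2, -1/2], [-1/6, -1/6, -5/6], [-1/6, 5/6, 7/6]] = [[0, -5, 1], [3, -3, 3]].

M = [[0, -5, 1], [3, -3, 3]]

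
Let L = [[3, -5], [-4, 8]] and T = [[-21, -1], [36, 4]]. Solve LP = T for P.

P = [[3, 3], [6, 2]]

Since L multiplies P on the left, P = L⁻¹T.
L has determinant 4; L⁻¹ = [[2, 5/4], [1, 3/4]].
P = L⁻¹T = [[2, 5/4], [1, 3/4]] · [[-21, -1], [36, 4]] = [[3, 3], [6, 2]].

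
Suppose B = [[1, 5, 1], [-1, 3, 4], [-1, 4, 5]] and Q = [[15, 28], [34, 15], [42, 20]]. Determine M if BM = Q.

M = [[-5, -1], [3, 6], [5, -1]]

Left-multiplying both sides by B⁻¹ gives M = B⁻¹Q.
B has determinant 3; B⁻¹ = [[-1/3, -7, 17/3], [1/3, 2, -5/3], [-1/3, -3, 8/3]].
M = B⁻¹Q = [[-1/3, -7, 17/3], [1/3, 2, -5/3], [-1/3, -3, 8/3]] · [[15, 28], [34, 15], [42, 20]] = [[-5, -1], [3, 6], [5, -1]].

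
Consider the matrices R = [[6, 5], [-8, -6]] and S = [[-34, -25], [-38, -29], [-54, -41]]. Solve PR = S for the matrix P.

P = [[1, 5], [-1, 4], [-1, 6]]

R is on the right of P, so right-multiply by R⁻¹: P = SR⁻¹.
R has determinant 4; R⁻¹ = [[-3/2, -5/4], [2, 3/2]].
P = SR⁻¹ = [[-34, -25], [-38, -29], [-54, -41]] · [[-3/2, -5/4], [2, 3/2]] = [[1, 5], [-1, 4], [-1, 6]].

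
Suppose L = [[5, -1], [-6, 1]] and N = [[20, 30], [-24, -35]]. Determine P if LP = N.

L is on the left of P, so left-multiply by L⁻¹: P = L⁻¹N.
det L = -1, so L⁻¹ = [[-1, -1], [-6, -5]].
P = L⁻¹N = [[-1, -1], [-6, -5]] · [[20, 30], [-24, -35]] = [[4, 5], [0, -5]].

P = [[4, 5], [0, -5]]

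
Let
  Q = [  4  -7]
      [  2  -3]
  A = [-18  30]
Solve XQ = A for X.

X = [[-3, -3]]

Since Q sits to the right of X, X = AQ⁻¹.
det Q = 2; the adjugate gives Q⁻¹ = [[-3/2, 7/2], [-1, 2]].
X = AQ⁻¹ = [[-18, 30]] · [[-3/2, 7/2], [-1, 2]] = [[-3, -3]].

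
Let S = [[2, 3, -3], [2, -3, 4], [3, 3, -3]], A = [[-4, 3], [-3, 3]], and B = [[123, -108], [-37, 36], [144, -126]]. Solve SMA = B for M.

Left-multiply by S⁻¹ and right-multiply by A⁻¹: M = S⁻¹BA⁻¹.
S has determinant 3; S⁻¹ = [[-1, 0, 1], [6, 1, -14/3], [5, 1, -4]].
A has determinant -3; A⁻¹ = [[-1, 1], [-1, 4/3]].
S⁻¹B = [[21, -18], [29, -24], [2, 0]].
M = (S⁻¹B)A⁻¹ = [[-3, -3], [-5, -3], [-2, 2]].

M = [[-3, -3], [-5, -3], [-2, 2]]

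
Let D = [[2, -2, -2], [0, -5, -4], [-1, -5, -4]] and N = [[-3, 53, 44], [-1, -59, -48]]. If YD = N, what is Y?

Since D sits to the right of Y, Y = ND⁻¹.
D has determinant 2; D⁻¹ = [[0, 1, -1], [2, -5, 4], [-5/2, 6, -5]].
Y = ND⁻¹ = [[-3, 53, 44], [-1, -59, -48]] · [[0, 1, -1], [2, -5, 4], [-5/2, 6, -5]] = [[-4, -4, -5], [2, 6, 5]].

Y = [[-4, -4, -5], [2, 6, 5]]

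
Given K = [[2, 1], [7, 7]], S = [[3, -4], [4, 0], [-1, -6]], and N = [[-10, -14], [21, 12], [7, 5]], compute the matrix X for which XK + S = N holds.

XK = N − S = [[-13, -10], [17, 12], [8, 11]].
K is on the right of X, so right-multiply by K⁻¹: X = (N − S)K⁻¹.
det K = 7; the adjugate gives K⁻¹ = [[1, -1/7], [-1, 2/7]].
X = (N − S)K⁻¹ = [[-3, -1], [5, 1], [-3, 2]].

X = [[-3, -1], [5, 1], [-3, 2]]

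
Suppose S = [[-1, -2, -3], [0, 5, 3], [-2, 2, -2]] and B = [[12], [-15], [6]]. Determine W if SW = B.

Since S multiplies W on the left, W = S⁻¹B.
det S = -2, so S⁻¹ = [[8, 5, -9/2], [3, 2, -3/2], [-5, -3, 5/2]].
W = S⁻¹B = [[8, 5, -9/2], [3, 2, -3/2], [-5, -3, 5/2]] · [[12], [-15], [6]] = [[-6], [-3], [0]].

W = [[-6], [-3], [0]]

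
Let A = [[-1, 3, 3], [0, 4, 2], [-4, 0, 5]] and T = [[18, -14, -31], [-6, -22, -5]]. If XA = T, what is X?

Since A sits to the right of X, X = TA⁻¹.
A has determinant 4; A⁻¹ = [[5, -15/4, -3/2], [-2, 7/4, 1/2], [4, -3, -1]].
X = TA⁻¹ = [[18, -14, -31], [-6, -22, -5]] · [[5, -15/4, -3/2], [-2, 7/4, 1/2], [4, -3, -1]] = [[-6, 1, -3], [-6, -1, 3]].

X = [[-6, 1, -3], [-6, -1, 3]]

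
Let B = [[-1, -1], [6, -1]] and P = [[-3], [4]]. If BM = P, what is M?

M = [[1], [2]]

Since B multiplies M on the left, M = B⁻¹P.
B has determinant 7; B⁻¹ = [[-1/7, 1/7], [-6/7, -1/7]].
M = B⁻¹P = [[-1/7, 1/7], [-6/7, -1/7]] · [[-3], [4]] = [[1], [2]].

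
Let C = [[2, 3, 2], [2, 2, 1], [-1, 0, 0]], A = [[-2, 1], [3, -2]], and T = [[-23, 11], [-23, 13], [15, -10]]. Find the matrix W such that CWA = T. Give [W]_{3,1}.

5

Left-multiply by C⁻¹ and right-multiply by A⁻¹: W = C⁻¹TA⁻¹.
det C = 1, so C⁻¹ = [[0, 0, -1], [-1, 2, 2], [2, -3, -2]].
A has determinant 1; A⁻¹ = [[-2, -1], [-3, -2]].
C⁻¹T = [[-15, 10], [7, -5], [-7, 3]].
W = (C⁻¹T)A⁻¹ = [[0, -5], [1, 3], [5, 1]].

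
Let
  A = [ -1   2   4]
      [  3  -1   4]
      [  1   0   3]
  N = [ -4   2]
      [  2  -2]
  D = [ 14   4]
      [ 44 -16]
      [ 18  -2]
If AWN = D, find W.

W = [[-5, 5], [-5, 5], [-1, -4]]

Left-multiply by A⁻¹ and right-multiply by N⁻¹: W = A⁻¹DN⁻¹.
A has determinant -3; A⁻¹ = [[1, 2, -4], [5/3, 7/3, -16/3], [-1/3, -2/3, 5/3]].
det N = 4; the adjugate gives N⁻¹ = [[-1/2, -1/2], [-1/2, -1]].
A⁻¹D = [[30, -20], [30, -20], [-4, 6]].
W = (A⁻¹D)N⁻¹ = [[-5, 5], [-5, 5], [-1, -4]].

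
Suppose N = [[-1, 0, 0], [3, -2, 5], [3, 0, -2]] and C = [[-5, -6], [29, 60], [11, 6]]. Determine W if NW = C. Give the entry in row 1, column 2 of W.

6

Since N multiplies W on the left, W = N⁻¹C.
N has determinant -4; N⁻¹ = [[-1, 0, 0], [-21/4, -1/2, -5/4], [-3/2, 0, -1/2]].
W = N⁻¹C = [[-1, 0, 0], [-21/4, -1/2, -5/4], [-3/2, 0, -1/2]] · [[-5, -6], [29, 60], [11, 6]] = [[5, 6], [-2, -6], [2, 6]].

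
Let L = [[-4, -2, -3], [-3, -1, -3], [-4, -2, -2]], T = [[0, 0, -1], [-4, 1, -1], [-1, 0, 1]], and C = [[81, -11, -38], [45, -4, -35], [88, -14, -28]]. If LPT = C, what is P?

P = [[-1, 3, 3], [-1, 4, 5], [-2, -3, 5]]

Isolating P: multiply by L⁻¹ from the left and T⁻¹ from the right, so P = L⁻¹CT⁻¹.
L has determinant -2; L⁻¹ = [[2, -1, -3/2], [-3, 2, 3/2], [-1, 0, 1]].
det T = -1, so T⁻¹ = [[-1, 0, -1], [-5, 1, -4], [-1, 0, 0]].
L⁻¹C = [[-15, 3, 1], [-21, 4, 2], [7, -3, 10]].
P = (L⁻¹C)T⁻¹ = [[-1, 3, 3], [-1, 4, 5], [-2, -3, 5]].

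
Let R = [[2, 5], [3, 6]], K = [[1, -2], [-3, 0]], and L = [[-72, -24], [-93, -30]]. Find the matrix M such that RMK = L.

M = R⁻¹LK⁻¹ (apply R⁻¹ on the left and K⁻¹ on the right).
det R = -3, so R⁻¹ = [[-2, 5/3], [1, -2/3]].
K has determinant -6; K⁻¹ = [[0, -1/3], [-1/2, -1/6]].
R⁻¹L = [[-11, -2], [-10, -4]].
M = (R⁻¹L)K⁻¹ = [[1, 4], [2, 4]].

M = [[1, 4], [2, 4]]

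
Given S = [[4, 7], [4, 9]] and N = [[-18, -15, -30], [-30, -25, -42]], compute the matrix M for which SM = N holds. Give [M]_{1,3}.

S is on the left of M, so left-multiply by S⁻¹: M = S⁻¹N.
S has determinant 8; S⁻¹ = [[9/8, -7/8], [-1/2, 1/2]].
M = S⁻¹N = [[9/8, -7/8], [-1/2, 1/2]] · [[-18, -15, -30], [-30, -25, -42]] = [[6, 5, 3], [-6, -5, -6]].

3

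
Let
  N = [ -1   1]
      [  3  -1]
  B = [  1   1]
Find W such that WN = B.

W = [[2, 1]]

N is on the right of W, so right-multiply by N⁻¹: W = BN⁻¹.
N has determinant -2; N⁻¹ = [[1/2, 1/2], [3/2, 1/2]].
W = BN⁻¹ = [[1, 1]] · [[1/2, 1/2], [3/2, 1/2]] = [[2, 1]].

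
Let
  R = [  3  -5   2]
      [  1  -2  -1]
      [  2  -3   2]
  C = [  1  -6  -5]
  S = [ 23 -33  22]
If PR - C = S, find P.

P = [[5, 1, 4]]

PR = S + C = [[24, -39, 17]].
Since R sits to the right of P, P = (S + C)R⁻¹.
R has determinant 1; R⁻¹ = [[-7, 4, 9], [-4, 2, 5], [1, -1, -1]].
P = (S + C)R⁻¹ = [[5, 1, 4]].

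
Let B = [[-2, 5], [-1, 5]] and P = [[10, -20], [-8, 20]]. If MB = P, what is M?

M = [[-6, 2], [4, 0]]

B is on the right of M, so right-multiply by B⁻¹: M = PB⁻¹.
det B = -5, so B⁻¹ = [[-1, 1], [-1/5, 2/5]].
M = PB⁻¹ = [[10, -20], [-8, 20]] · [[-1, 1], [-1/5, 2/5]] = [[-6, 2], [4, 0]].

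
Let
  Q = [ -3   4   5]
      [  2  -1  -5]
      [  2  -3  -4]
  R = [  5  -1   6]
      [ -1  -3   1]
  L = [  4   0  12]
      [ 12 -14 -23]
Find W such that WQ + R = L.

WQ = L − R = [[-1, 1, 6], [13, -11, -24]].
Q is on the right of W, so right-multiply by Q⁻¹: W = (L − R)Q⁻¹.
det Q = 5, so Q⁻¹ = [[-11/5, 1/5, -3], [-2/5, 2/5, -1], [-4/5, -1/5, -1]].
W = (L − R)Q⁻¹ = [[-3, -1, -4], [-5, 3, -4]].

W = [[-3, -1, -4], [-5, 3, -4]]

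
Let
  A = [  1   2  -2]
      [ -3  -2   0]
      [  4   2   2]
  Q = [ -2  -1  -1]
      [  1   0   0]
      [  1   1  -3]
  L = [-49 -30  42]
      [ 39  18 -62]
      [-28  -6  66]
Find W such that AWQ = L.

Left-multiply by A⁻¹ and right-multiply by Q⁻¹: W = A⁻¹LQ⁻¹.
det A = 4; the adjugate gives A⁻¹ = [[-1, -2, -1], [3/2, 5/2, 3/2], [1/2, 3/2, 1]].
det Q = -4, so Q⁻¹ = [[0, 1, 0], [-3/4, -7/4, 1/4], [-1/4, -1/4, -1/4]].
A⁻¹L = [[-1, 0, 16], [-18, -9, 7], [6, 6, -6]].
W = (A⁻¹L)Q⁻¹ = [[-4, -5, -4], [5, -4, -4], [-3, -3, 3]].

W = [[-4, -5, -4], [5, -4, -4], [-3, -3, 3]]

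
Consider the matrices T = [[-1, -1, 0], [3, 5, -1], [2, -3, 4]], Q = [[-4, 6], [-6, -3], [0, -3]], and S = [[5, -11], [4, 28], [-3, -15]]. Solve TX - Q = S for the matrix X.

TX = S + Q = [[1, -5], [-2, 25], [-3, -18]].
T is on the left of X, so left-multiply by T⁻¹: X = T⁻¹(S + Q).
det T = -3; the adjugate gives T⁻¹ = [[-17/3, -4/3, -1/3], [14/3, 4/3, 1/3], [19/3, 5/3, 2/3]].
X = T⁻¹(S + Q) = [[-2, 1], [1, 4], [1, -2]].

X = [[-2, 1], [1, 4], [1, -2]]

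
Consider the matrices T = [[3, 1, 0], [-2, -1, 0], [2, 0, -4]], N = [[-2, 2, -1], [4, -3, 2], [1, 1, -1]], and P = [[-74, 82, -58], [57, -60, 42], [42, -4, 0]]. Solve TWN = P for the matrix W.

W = [[1, -5, 5], [1, -5, -1], [-1, -5, -1]]

Isolating W: multiply by T⁻¹ from the left and N⁻¹ from the right, so W = T⁻¹PN⁻¹.
det T = 4; the adjugate gives T⁻¹ = [[1, 1, 0], [-2, -3, 0], [1/2, 1/2, -1/4]].
N has determinant 3; N⁻¹ = [[1/3, 1/3, 1/3], [2, 1, 0], [7/3, 4/3, -2/3]].
T⁻¹P = [[-17, 22, -16], [-23, 16, -10], [-19, 12, -8]].
W = (T⁻¹P)N⁻¹ = [[1, -5, 5], [1, -5, -1], [-1, -5, -1]].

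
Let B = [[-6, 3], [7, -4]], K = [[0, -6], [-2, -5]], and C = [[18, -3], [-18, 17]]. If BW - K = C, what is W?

BW = C + K = [[18, -9], [-20, 12]].
Left-multiplying both sides by B⁻¹ gives W = B⁻¹(C + K).
det B = 3, so B⁻¹ = [[-4/3, -1], [-7/3, -2]].
W = B⁻¹(C + K) = [[-4, 0], [-2, -3]].

W = [[-4, 0], [-2, -3]]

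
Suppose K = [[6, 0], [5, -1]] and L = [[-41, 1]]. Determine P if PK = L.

P = [[-6, -1]]

Right-multiplying both sides by K⁻¹ gives P = LK⁻¹.
det K = -6, so K⁻¹ = [[1/6, 0], [5/6, -1]].
P = LK⁻¹ = [[-41, 1]] · [[1/6, 0], [5/6, -1]] = [[-6, -1]].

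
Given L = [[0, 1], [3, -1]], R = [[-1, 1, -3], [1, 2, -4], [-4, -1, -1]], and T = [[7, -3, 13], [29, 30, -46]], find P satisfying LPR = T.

Left-multiply by L⁻¹ and right-multiply by R⁻¹: P = L⁻¹TR⁻¹.
det L = -3; the adjugate gives L⁻¹ = [[1/3, 1/3], [1, 0]].
R has determinant 2; R⁻¹ = [[-3, 2, 1], [17/2, -11/2, -7/2], [7/2, -5/2, -3/2]].
L⁻¹T = [[12, 9, -11], [7, -3, 13]].
P = (L⁻¹T)R⁻¹ = [[2, 2, -3], [-1, -2, -2]].

P = [[2, 2, -3], [-1, -2, -2]]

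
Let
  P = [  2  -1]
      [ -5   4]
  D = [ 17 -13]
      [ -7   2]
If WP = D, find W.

P is on the right of W, so right-multiply by P⁻¹: W = DP⁻¹.
det P = 3; the adjugate gives P⁻¹ = [[4/3, 1/3], [5/3, 2/3]].
W = DP⁻¹ = [[17, -13], [-7, 2]] · [[4/3, 1/3], [5/3, 2/3]] = [[1, -3], [-6, -1]].

W = [[1, -3], [-6, -1]]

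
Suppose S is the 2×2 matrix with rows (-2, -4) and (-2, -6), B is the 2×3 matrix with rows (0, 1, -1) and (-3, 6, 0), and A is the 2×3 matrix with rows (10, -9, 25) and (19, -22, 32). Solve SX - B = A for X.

X = [[1, -4, -4], [-3, 4, -4]]

SX = A + B = [[10, -8, 24], [16, -16, 32]].
S is on the left of X, so left-multiply by S⁻¹: X = S⁻¹(A + B).
S has determinant 4; S⁻¹ = [[-3/2, 1], [1/2, -1/2]].
X = S⁻¹(A + B) = [[1, -4, -4], [-3, 4, -4]].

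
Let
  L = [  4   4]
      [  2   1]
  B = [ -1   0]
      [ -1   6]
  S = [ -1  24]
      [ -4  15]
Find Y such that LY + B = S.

LY = S − B = [[0, 24], [-3, 9]].
Left-multiplying both sides by L⁻¹ gives Y = L⁻¹(S − B).
det L = -4; the adjugate gives L⁻¹ = [[-1/4, 1], [1/2, -1]].
Y = L⁻¹(S − B) = [[-3, 3], [3, 3]].

Y = [[-3, 3], [3, 3]]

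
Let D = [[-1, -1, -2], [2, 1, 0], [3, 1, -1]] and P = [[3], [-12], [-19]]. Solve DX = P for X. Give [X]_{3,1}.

D is on the left of X, so left-multiply by D⁻¹: X = D⁻¹P.
det D = 1; the adjugate gives D⁻¹ = [[-1, -3, 2], [2, 7, -4], [-1, -2, 1]].
X = D⁻¹P = [[-1, -3, 2], [2, 7, -4], [-1, -2, 1]] · [[3], [-12], [-19]] = [[-5], [-2], [2]].

2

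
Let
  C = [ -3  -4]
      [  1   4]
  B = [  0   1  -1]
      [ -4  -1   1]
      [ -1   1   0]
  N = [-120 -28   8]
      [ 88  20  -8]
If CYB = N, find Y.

Y = [[-5, -5, 4], [-3, -5, 2]]

Isolating Y: multiply by C⁻¹ from the left and B⁻¹ from the right, so Y = C⁻¹NB⁻¹.
C has determinant -8; C⁻¹ = [[-1/2, -1/2], [1/8, 3/8]].
B has determinant 4; B⁻¹ = [[-1/4, -1/4, 0], [-1/4, -1/4, 1], [-5/4, -1/4, 1]].
C⁻¹N = [[16, 4, 0], [18, 4, -2]].
Y = (C⁻¹N)B⁻¹ = [[-5, -5, 4], [-3, -5, 2]].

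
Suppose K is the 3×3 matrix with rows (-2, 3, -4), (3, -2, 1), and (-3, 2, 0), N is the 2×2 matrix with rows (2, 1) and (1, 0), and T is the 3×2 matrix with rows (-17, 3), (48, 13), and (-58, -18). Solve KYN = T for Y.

Y = [[4, 4], [-3, -5], [-5, 0]]

Left-multiply by K⁻¹ and right-multiply by N⁻¹: Y = K⁻¹TN⁻¹.
det K = -5, so K⁻¹ = [[2/5, 8/5, 1], [3/5, 12/5, 2], [0, 1, 1]].
det N = -1, so N⁻¹ = [[0, 1], [1, -2]].
K⁻¹T = [[12, 4], [-11, -3], [-10, -5]].
Y = (K⁻¹T)N⁻¹ = [[4, 4], [-3, -5], [-5, 0]].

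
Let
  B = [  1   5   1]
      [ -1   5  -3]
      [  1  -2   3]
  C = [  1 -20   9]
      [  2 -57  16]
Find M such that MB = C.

M = [[-3, 1, 5], [-5, -6, 1]]

Right-multiplying both sides by B⁻¹ gives M = CB⁻¹.
det B = 6; the adjugate gives B⁻¹ = [[3/2, -17/6, -10/3], [0, 1/3, 1/3], [-1/2, 7/6, 5/3]].
M = CB⁻¹ = [[1, -20, 9], [2, -57, 16]] · [[3/2, -17/6, -10/3], [0, 1/3, 1/3], [-1/2, 7/6, 5/3]] = [[-3, 1, 5], [-5, -6, 1]].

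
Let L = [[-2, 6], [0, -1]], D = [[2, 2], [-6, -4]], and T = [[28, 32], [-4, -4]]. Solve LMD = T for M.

Isolating M: multiply by L⁻¹ from the left and D⁻¹ from the right, so M = L⁻¹TD⁻¹.
det L = 2; the adjugate gives L⁻¹ = [[-1/2, -3], [0, -1]].
D has determinant 4; D⁻¹ = [[-1, -1/2], [3/2, 1/2]].
L⁻¹T = [[-2, -4], [4, 4]].
M = (L⁻¹T)D⁻¹ = [[-4, -1], [2, 0]].

M = [[-4, -1], [2, 0]]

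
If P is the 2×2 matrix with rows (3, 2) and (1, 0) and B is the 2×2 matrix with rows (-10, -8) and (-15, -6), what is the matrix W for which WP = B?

P is on the right of W, so right-multiply by P⁻¹: W = BP⁻¹.
det P = -2; the adjugate gives P⁻¹ = [[0, 1], [1/2, -3/2]].
W = BP⁻¹ = [[-10, -8], [-15, -6]] · [[0, 1], [1/2, -3/2]] = [[-4, 2], [-3, -6]].

W = [[-4, 2], [-3, -6]]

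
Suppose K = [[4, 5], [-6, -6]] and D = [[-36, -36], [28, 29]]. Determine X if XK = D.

K is on the right of X, so right-multiply by K⁻¹: X = DK⁻¹.
det K = 6, so K⁻¹ = [[-1, -5/6], [1, 2/3]].
X = DK⁻¹ = [[-36, -36], [28, 29]] · [[-1, -5/6], [1, 2/3]] = [[0, 6], [1, -4]].

X = [[0, 6], [1, -4]]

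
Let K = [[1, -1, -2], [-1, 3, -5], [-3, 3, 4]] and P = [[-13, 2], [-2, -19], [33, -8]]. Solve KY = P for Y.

Y = [[-4, -1], [3, -5], [3, 1]]

K is on the left of Y, so left-multiply by K⁻¹: Y = K⁻¹P.
K has determinant -4; K⁻¹ = [[-27/4, 1/2, -11/4], [-19/4, 1/2, -7/4], [-3/2, 0, -1/2]].
Y = K⁻¹P = [[-27/4, 1/2, -11/4], [-19/4, 1/2, -7/4], [-3/2, 0, -1/2]] · [[-13, 2], [-2, -19], [33, -8]] = [[-4, -1], [3, -5], [3, 1]].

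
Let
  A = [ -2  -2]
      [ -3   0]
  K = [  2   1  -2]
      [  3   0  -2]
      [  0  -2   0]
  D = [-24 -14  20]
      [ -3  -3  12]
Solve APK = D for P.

P = A⁻¹DK⁻¹ (apply A⁻¹ on the left and K⁻¹ on the right).
det A = -6; the adjugate gives A⁻¹ = [[0, -1/3], [-1/2, 1/3]].
det K = 4; the adjugate gives K⁻¹ = [[-1, 1, -1/2], [0, 0, -1/2], [-3/2, 1, -3/4]].
A⁻¹D = [[1, 1, -4], [11, 6, -6]].
P = (A⁻¹D)K⁻¹ = [[5, -3, 2], [-2, 5, -4]].

P = [[5, -3, 2], [-2, 5, -4]]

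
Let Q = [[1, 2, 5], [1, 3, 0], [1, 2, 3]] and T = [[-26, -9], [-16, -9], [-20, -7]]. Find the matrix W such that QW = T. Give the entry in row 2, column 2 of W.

Since Q multiplies W on the left, W = Q⁻¹T.
Q has determinant -2; Q⁻¹ = [[-9/2, -2, 15/2], [3/2, 1, -5/2], [1/2, 0, -1/2]].
W = Q⁻¹T = [[-9/2, -2, 15/2], [3/2, 1, -5/2], [1/2, 0, -1/2]] · [[-26, -9], [-16, -9], [-20, -7]] = [[-1, 6], [-5, -5], [-3, -1]].

-5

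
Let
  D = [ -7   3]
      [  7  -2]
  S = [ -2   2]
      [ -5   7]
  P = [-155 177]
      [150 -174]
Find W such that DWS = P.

W = [[-5, -2], [5, -1]]

W = D⁻¹PS⁻¹ (apply D⁻¹ on the left and S⁻¹ on the right).
det D = -7, so D⁻¹ = [[2/7, 3/7], [1, 1]].
S has determinant -4; S⁻¹ = [[-7/4, 1/2], [-5/4, 1/2]].
D⁻¹P = [[20, -24], [-5, 3]].
W = (D⁻¹P)S⁻¹ = [[-5, -2], [5, -1]].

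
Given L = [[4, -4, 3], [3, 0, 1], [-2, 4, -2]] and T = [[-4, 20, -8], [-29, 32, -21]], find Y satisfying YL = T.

Right-multiplying both sides by L⁻¹ gives Y = TL⁻¹.
det L = 4; the adjugate gives L⁻¹ = [[-1, 1, -1], [1, -1/2, 5/4], [3, -2, 3]].
Y = TL⁻¹ = [[-4, 20, -8], [-29, 32, -21]] · [[-1, 1, -1], [1, -1/2, 5/4], [3, -2, 3]] = [[0, 2, 5], [-2, -3, 6]].

Y = [[0, 2, 5], [-2, -3, 6]]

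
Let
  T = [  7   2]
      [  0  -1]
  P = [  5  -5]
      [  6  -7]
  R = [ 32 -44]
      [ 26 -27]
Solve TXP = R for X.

X = T⁻¹RP⁻¹ (apply T⁻¹ on the left and P⁻¹ on the right).
T has determinant -7; T⁻¹ = [[1/7, 2/7], [0, -1]].
P has determinant -5; P⁻¹ = [[7/5, -1], [6/5, -1]].
T⁻¹R = [[12, -14], [-26, 27]].
X = (T⁻¹R)P⁻¹ = [[0, 2], [-4, -1]].

X = [[0, 2], [-4, -1]]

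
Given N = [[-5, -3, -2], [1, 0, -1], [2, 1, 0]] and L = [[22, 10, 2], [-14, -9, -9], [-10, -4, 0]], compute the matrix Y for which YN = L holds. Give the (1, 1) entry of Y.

-4

N is on the right of Y, so right-multiply by N⁻¹: Y = LN⁻¹.
N has determinant -1; N⁻¹ = [[-1, 2, -3], [2, -4, 7], [-1, 1, -3]].
Y = LN⁻¹ = [[22, 10, 2], [-14, -9, -9], [-10, -4, 0]] · [[-1, 2, -3], [2, -4, 7], [-1, 1, -3]] = [[-4, 6, -2], [5, -1, 6], [2, -4, 2]].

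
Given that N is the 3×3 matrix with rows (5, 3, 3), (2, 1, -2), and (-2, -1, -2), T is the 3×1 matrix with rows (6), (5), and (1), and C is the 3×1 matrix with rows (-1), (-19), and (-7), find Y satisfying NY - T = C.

Y = [[-2], [0], [5]]

NY = C + T = [[5], [-14], [-6]].
Since N multiplies Y on the left, Y = N⁻¹(C + T).
N has determinant 4; N⁻¹ = [[-1, 3/4, -9/4], [2, -1, 4], [0, -1/4, -1/4]].
Y = N⁻¹(C + T) = [[-2], [0], [5]].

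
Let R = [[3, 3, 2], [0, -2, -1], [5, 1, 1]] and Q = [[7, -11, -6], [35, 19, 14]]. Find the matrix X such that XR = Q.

R is on the right of X, so right-multiply by R⁻¹: X = QR⁻¹.
R has determinant 2; R⁻¹ = [[-1/2, -1/2, 1/2], [-5/2, -7/2, 3/2], [5, 6, -3]].
X = QR⁻¹ = [[7, -11, -6], [35, 19, 14]] · [[-1/2, -1/2, 1/2], [-5/2, -7/2, 3/2], [5, 6, -3]] = [[-6, -1, 5], [5, 0, 4]].

X = [[-6, -1, 5], [5, 0, 4]]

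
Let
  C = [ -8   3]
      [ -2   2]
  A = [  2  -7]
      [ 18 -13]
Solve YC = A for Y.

Since C sits to the right of Y, Y = AC⁻¹.
det C = -10; the adjugate gives C⁻¹ = [[-1/5, 3/10], [-1/5, 4/5]].
Y = AC⁻¹ = [[2, -7], [18, -13]] · [[-1/5, 3/10], [-1/5, 4/5]] = [[1, -5], [-1, -5]].

Y = [[1, -5], [-1, -5]]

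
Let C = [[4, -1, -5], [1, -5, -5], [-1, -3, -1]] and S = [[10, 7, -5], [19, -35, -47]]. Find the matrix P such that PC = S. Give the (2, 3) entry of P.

2

C is on the right of P, so right-multiply by C⁻¹: P = SC⁻¹.
C has determinant -6; C⁻¹ = [[5/3, -7/3, 10/3], [-1, 3/2, -5/2], [4/3, -13/6, 19/6]].
P = SC⁻¹ = [[10, 7, -5], [19, -35, -47]] · [[5/3, -7/3, 10/3], [-1, 3/2, -5/2], [4/3, -13/6, 19/6]] = [[3, -2, 0], [4, 5, 2]].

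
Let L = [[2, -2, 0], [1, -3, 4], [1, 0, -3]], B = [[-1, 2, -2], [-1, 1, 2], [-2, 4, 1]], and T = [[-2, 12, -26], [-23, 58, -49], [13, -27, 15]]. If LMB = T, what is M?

M = [[4, -2, -3], [1, 2, -4], [4, -1, 0]]

Left-multiply by L⁻¹ and right-multiply by B⁻¹: M = L⁻¹TB⁻¹.
det L = 4; the adjugate gives L⁻¹ = [[9/4, -3/2, -2], [7/4, -3/2, -2], [3/4, -1/2, -1]].
B has determinant 5; B⁻¹ = [[-7/5, -2, 6/5], [-3/5, -1, 4/5], [-2/5, 0, 1/5]].
L⁻¹T = [[4, -6, -15], [5, -12, -2], [-3, 7, -10]].
M = (L⁻¹T)B⁻¹ = [[4, -2, -3], [1, 2, -4], [4, -1, 0]].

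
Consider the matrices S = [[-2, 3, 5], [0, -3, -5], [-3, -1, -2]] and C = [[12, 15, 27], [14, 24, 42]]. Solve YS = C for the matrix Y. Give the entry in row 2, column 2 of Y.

-4

Right-multiplying both sides by S⁻¹ gives Y = CS⁻¹.
det S = -2, so S⁻¹ = [[-1/2, -1/2, 0], [-15/2, -19/2, 5], [9/2, 11/2, -3]].
Y = CS⁻¹ = [[12, 15, 27], [14, 24, 42]] · [[-1/2, -1/2, 0], [-15/2, -19/2, 5], [9/2, 11/2, -3]] = [[3, 0, -6], [2, -4, -6]].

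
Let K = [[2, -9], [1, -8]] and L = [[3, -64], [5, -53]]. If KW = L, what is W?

W = [[-3, -5], [-1, 6]]

Since K multiplies W on the left, W = K⁻¹L.
det K = -7, so K⁻¹ = [[8/7, -9/7], [1/7, -2/7]].
W = K⁻¹L = [[8/7, -9/7], [1/7, -2/7]] · [[3, -64], [5, -53]] = [[-3, -5], [-1, 6]].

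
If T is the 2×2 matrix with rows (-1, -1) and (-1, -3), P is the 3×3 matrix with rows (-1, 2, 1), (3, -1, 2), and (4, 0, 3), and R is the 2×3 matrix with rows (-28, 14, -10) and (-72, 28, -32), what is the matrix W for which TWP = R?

Isolating W: multiply by T⁻¹ from the left and P⁻¹ from the right, so W = T⁻¹RP⁻¹.
det T = 2, so T⁻¹ = [[-3/2, 1/2], [1/2, -1/2]].
P has determinant 5; P⁻¹ = [[-3/5, -6/5, 1], [-1/5, -7/5, 1], [4/5, 8/5, -1]].
T⁻¹R = [[6, -7, -1], [22, -7, 11]].
W = (T⁻¹R)P⁻¹ = [[-3, 1, 0], [-3, 1, 4]].

W = [[-3, 1, 0], [-3, 1, 4]]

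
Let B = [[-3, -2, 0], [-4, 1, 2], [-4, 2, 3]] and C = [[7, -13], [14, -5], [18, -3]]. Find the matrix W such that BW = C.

Since B multiplies W on the left, W = B⁻¹C.
det B = -5, so B⁻¹ = [[1/5, -6/5, 4/5], [-4/5, 9/5, -6/5], [4/5, -14/5, 11/5]].
W = B⁻¹C = [[1/5, -6/5, 4/5], [-4/5, 9/5, -6/5], [4/5, -14/5, 11/5]] · [[7, -13], [14, -5], [18, -3]] = [[-1, 1], [-2, 5], [6, -3]].

W = [[-1, 1], [-2, 5], [6, -3]]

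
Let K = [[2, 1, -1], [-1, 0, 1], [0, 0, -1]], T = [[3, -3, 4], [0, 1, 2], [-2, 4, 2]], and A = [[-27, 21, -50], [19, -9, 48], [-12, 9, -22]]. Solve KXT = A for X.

Left-multiply by K⁻¹ and right-multiply by T⁻¹: X = K⁻¹AT⁻¹.
det K = -1; the adjugate gives K⁻¹ = [[0, -1, -1], [1, 2, 1], [0, 0, -1]].
det T = 2, so T⁻¹ = [[-3, 11, -5], [-2, 7, -3], [1, -3, 3/2]].
K⁻¹A = [[-7, 0, -26], [-1, 12, 24], [12, -9, 22]].
X = (K⁻¹A)T⁻¹ = [[-5, 1, -4], [3, 1, 5], [4, 3, 0]].

X = [[-5, 1, -4], [3, 1, 5], [4, 3, 0]]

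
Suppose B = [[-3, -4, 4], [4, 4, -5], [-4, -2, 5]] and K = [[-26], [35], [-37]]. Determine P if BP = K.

P = [[6], [-1], [-3]]

Left-multiplying both sides by B⁻¹ gives P = B⁻¹K.
B has determinant 2; B⁻¹ = [[5, 6, 2], [0, 1/2, 1/2], [4, 5, 2]].
P = B⁻¹K = [[5, 6, 2], [0, 1/2, 1/2], [4, 5, 2]] · [[-26], [35], [-37]] = [[6], [-1], [-3]].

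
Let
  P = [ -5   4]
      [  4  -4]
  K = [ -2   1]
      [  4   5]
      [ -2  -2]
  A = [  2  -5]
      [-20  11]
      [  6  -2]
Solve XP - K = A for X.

X = [[4, 5], [0, -4], [0, 1]]

XP = A + K = [[0, -4], [-16, 16], [4, -4]].
Right-multiplying both sides by P⁻¹ gives X = (A + K)P⁻¹.
det P = 4; the adjugate gives P⁻¹ = [[-1, -1], [-1, -5/4]].
X = (A + K)P⁻¹ = [[4, 5], [0, -4], [0, 1]].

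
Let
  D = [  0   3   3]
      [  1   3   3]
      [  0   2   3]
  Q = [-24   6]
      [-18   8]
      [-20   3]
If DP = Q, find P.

P = [[6, 2], [-4, 3], [-4, -1]]

D is on the left of P, so left-multiply by D⁻¹: P = D⁻¹Q.
D has determinant -3; D⁻¹ = [[-1, 1, 0], [1, 0, -1], [-2/3, 0, 1]].
P = D⁻¹Q = [[-1, 1, 0], [1, 0, -1], [-2/3, 0, 1]] · [[-24, 6], [-18, 8], [-20, 3]] = [[6, 2], [-4, 3], [-4, -1]].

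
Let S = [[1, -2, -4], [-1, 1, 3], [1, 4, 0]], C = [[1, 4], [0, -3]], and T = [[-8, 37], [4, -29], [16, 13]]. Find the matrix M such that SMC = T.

Isolating M: multiply by S⁻¹ from the left and C⁻¹ from the right, so M = S⁻¹TC⁻¹.
S has determinant 2; S⁻¹ = [[-6, -8, -1], [3/2, 2, 1/2], [-5/2, -3, -1/2]].
det C = -3; the adjugate gives C⁻¹ = [[1, 4/3], [0, -1/3]].
S⁻¹T = [[0, -3], [4, 4], [0, -12]].
M = (S⁻¹T)C⁻¹ = [[0, 1], [4, 4], [0, 4]].

M = [[0, 1], [4, 4], [0, 4]]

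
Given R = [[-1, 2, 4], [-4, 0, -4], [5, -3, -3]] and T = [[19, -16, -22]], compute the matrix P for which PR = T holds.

Right-multiplying both sides by R⁻¹ gives P = TR⁻¹.
det R = -4, so R⁻¹ = [[3, 3/2, 2], [8, 17/4, 5], [-3, -7/4, -2]].
P = TR⁻¹ = [[19, -16, -22]] · [[3, 3/2, 2], [8, 17/4, 5], [-3, -7/4, -2]] = [[-5, -1, 2]].

P = [[-5, -1, 2]]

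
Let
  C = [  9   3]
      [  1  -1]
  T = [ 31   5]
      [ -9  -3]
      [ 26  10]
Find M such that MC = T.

Since C sits to the right of M, M = TC⁻¹.
det C = -12, so C⁻¹ = [[1/12, 1/4], [1/12, -3/4]].
M = TC⁻¹ = [[31, 5], [-9, -3], [26, 10]] · [[1/12, 1/4], [1/12, -3/4]] = [[3, 4], [-1, 0], [3, -1]].

M = [[3, 4], [-1, 0], [3, -1]]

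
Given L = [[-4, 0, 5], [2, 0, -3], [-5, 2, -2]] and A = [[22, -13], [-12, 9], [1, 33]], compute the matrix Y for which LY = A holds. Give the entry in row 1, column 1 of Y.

Left-multiplying both sides by L⁻¹ gives Y = L⁻¹A.
L has determinant -4; L⁻¹ = [[-3/2, -5/2, 0], [-19/4, -33/4, 1/2], [-1, -2, 0]].
Y = L⁻¹A = [[-3/2, -5/2, 0], [-19/4, -33/4, 1/2], [-1, -2, 0]] · [[22, -13], [-12, 9], [1, 33]] = [[-3, -3], [-5, 4], [2, -5]].

-3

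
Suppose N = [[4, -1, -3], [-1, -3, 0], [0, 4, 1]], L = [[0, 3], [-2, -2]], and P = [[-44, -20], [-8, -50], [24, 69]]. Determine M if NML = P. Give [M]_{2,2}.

M = N⁻¹PL⁻¹ (apply N⁻¹ on the left and L⁻¹ on the right).
det N = -1; the adjugate gives N⁻¹ = [[3, 11, 9], [-1, -4, -3], [4, 16, 13]].
L has determinant 6; L⁻¹ = [[-1/3, -1/2], [1/3, 0]].
N⁻¹P = [[-4, 11], [4, 13], [8, 17]].
M = (N⁻¹P)L⁻¹ = [[5, 2], [3, -2], [3, -4]].

-2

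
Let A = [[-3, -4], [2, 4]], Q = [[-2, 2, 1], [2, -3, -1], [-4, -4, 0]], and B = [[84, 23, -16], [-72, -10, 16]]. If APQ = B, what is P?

P = [[1, 1, 3], [4, 0, 1]]

Isolating P: multiply by A⁻¹ from the left and Q⁻¹ from the right, so P = A⁻¹BQ⁻¹.
A has determinant -4; A⁻¹ = [[-1, -1], [1/2, 3/4]].
det Q = -4; the adjugate gives Q⁻¹ = [[1, 1, -1/4], [-1, -1, 0], [5, 4, -1/2]].
A⁻¹B = [[-12, -13, 0], [-12, 4, 4]].
P = (A⁻¹B)Q⁻¹ = [[1, 1, 3], [4, 0, 1]].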